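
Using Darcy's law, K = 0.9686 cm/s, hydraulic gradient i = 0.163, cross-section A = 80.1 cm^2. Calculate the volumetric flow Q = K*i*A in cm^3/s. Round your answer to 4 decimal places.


Step 1: Apply Darcy's law: Q = K * i * A
Step 2: Q = 0.9686 * 0.163 * 80.1
Step 3: Q = 12.6463 cm^3/s

12.6463


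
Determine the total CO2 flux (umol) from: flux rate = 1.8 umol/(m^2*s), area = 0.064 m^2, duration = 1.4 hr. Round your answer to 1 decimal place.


Step 1: Convert time to seconds: 1.4 hr * 3600 = 5040.0 s
Step 2: Total = flux * area * time_s
Step 3: Total = 1.8 * 0.064 * 5040.0
Step 4: Total = 580.6 umol

580.6


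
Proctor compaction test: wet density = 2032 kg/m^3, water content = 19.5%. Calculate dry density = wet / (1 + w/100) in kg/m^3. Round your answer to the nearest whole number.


Step 1: Dry density = wet density / (1 + w/100)
Step 2: Dry density = 2032 / (1 + 19.5/100)
Step 3: Dry density = 2032 / 1.195
Step 4: Dry density = 1700 kg/m^3

1700


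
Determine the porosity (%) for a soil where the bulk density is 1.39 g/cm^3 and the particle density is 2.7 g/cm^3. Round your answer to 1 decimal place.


Step 1: Formula: n = 100 * (1 - BD / PD)
Step 2: n = 100 * (1 - 1.39 / 2.7)
Step 3: n = 100 * (1 - 0.51481)
Step 4: n = 48.5%

48.5


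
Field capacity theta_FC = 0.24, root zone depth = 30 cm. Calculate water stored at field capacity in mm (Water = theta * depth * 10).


Step 1: Water (mm) = theta_FC * depth (cm) * 10
Step 2: Water = 0.24 * 30 * 10
Step 3: Water = 72.0 mm

72.0


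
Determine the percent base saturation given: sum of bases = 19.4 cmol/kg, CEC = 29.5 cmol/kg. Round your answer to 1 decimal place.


Step 1: BS = 100 * (sum of bases) / CEC
Step 2: BS = 100 * 19.4 / 29.5
Step 3: BS = 65.8%

65.8


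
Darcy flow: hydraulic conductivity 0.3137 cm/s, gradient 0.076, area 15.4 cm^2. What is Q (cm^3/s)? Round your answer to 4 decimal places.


Step 1: Apply Darcy's law: Q = K * i * A
Step 2: Q = 0.3137 * 0.076 * 15.4
Step 3: Q = 0.3672 cm^3/s

0.3672


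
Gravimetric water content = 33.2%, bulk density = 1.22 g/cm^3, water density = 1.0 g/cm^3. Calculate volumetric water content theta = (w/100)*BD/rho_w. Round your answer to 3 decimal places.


Step 1: theta = (w / 100) * BD / rho_w
Step 2: theta = (33.2 / 100) * 1.22 / 1.0
Step 3: theta = 0.332 * 1.22
Step 4: theta = 0.405

0.405


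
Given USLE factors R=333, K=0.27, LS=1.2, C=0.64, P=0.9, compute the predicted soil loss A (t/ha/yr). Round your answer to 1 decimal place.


Step 1: A = R * K * LS * C * P
Step 2: R * K = 333 * 0.27 = 89.91
Step 3: (R*K) * LS = 89.91 * 1.2 = 107.892
Step 4: * C * P = 107.892 * 0.64 * 0.9 = 62.1
Step 5: A = 62.1 t/(ha*yr)

62.1


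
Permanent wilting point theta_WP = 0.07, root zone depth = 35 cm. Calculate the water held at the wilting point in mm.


Step 1: Water (mm) = theta_WP * depth * 10
Step 2: Water = 0.07 * 35 * 10
Step 3: Water = 24.5 mm

24.5


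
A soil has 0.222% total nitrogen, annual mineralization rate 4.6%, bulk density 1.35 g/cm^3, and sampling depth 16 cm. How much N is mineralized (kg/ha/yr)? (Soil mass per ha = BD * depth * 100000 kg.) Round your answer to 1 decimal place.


Step 1: Soil mass per ha = BD * depth * 100000 = 1.35 * 16 * 100000 = 2160000 kg
Step 2: Total N pool = soil mass * N%/100 = 2160000 * 0.222/100 = 4795.2 kg/ha
Step 3: N mineralized = N pool * rate%/100 = 4795.2 * 4.6/100 = 220.6 kg/ha/yr

220.6


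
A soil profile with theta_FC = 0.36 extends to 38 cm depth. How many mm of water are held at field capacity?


Step 1: Water (mm) = theta_FC * depth (cm) * 10
Step 2: Water = 0.36 * 38 * 10
Step 3: Water = 136.8 mm

136.8


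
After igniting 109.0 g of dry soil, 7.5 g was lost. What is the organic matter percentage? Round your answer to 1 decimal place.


Step 1: OM% = 100 * LOI / sample mass
Step 2: OM = 100 * 7.5 / 109.0
Step 3: OM = 6.9%

6.9


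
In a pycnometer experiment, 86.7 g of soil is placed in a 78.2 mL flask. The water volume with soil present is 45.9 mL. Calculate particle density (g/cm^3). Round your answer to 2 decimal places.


Step 1: Volume of solids = flask volume - water volume with soil
Step 2: V_solids = 78.2 - 45.9 = 32.3 mL
Step 3: Particle density = mass / V_solids = 86.7 / 32.3 = 2.68 g/cm^3

2.68


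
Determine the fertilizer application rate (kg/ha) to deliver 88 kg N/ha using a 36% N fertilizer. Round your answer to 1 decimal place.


Step 1: Fertilizer rate = target N / (N content / 100)
Step 2: Rate = 88 / (36 / 100)
Step 3: Rate = 88 / 0.36
Step 4: Rate = 244.4 kg/ha

244.4


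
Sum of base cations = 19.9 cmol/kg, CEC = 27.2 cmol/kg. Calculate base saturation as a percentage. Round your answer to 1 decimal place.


Step 1: BS = 100 * (sum of bases) / CEC
Step 2: BS = 100 * 19.9 / 27.2
Step 3: BS = 73.2%

73.2


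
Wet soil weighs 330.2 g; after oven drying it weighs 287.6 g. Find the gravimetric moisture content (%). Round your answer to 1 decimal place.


Step 1: Water mass = wet - dry = 330.2 - 287.6 = 42.6 g
Step 2: w = 100 * water mass / dry mass
Step 3: w = 100 * 42.6 / 287.6 = 14.8%

14.8


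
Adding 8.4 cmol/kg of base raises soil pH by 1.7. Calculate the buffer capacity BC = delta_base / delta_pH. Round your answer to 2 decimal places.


Step 1: BC = change in base / change in pH
Step 2: BC = 8.4 / 1.7
Step 3: BC = 4.94 cmol/(kg*pH unit)

4.94


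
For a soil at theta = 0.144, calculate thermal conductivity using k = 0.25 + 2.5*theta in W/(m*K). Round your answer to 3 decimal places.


Step 1: k = 0.25 + 2.5 * theta
Step 2: k = 0.25 + 2.5 * 0.144
Step 3: k = 0.25 + 0.36
Step 4: k = 0.61 W/(m*K)

0.61


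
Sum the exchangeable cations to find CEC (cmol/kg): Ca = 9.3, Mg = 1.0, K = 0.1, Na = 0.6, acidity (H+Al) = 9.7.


Step 1: CEC = Ca + Mg + K + Na + (H+Al)
Step 2: CEC = 9.3 + 1.0 + 0.1 + 0.6 + 9.7
Step 3: CEC = 20.7 cmol/kg

20.7


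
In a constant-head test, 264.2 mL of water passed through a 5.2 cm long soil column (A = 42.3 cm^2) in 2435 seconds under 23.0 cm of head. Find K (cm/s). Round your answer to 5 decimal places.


Step 1: K = Q * L / (A * t * h)
Step 2: Numerator = 264.2 * 5.2 = 1373.84
Step 3: Denominator = 42.3 * 2435 * 23.0 = 2369011.5
Step 4: K = 1373.84 / 2369011.5 = 0.00058 cm/s

0.00058


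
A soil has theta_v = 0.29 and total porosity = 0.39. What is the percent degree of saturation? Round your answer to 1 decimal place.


Step 1: S = 100 * theta_v / n
Step 2: S = 100 * 0.29 / 0.39
Step 3: S = 74.4%

74.4


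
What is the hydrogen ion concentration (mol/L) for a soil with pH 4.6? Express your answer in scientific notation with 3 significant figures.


Step 1: [H+] = 10^(-pH)
Step 2: [H+] = 10^(-4.6)
Step 3: [H+] = 2.51e-05 mol/L

2.51e-05


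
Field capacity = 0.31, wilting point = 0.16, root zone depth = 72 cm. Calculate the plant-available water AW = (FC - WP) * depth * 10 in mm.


Step 1: Available water = (FC - WP) * depth * 10
Step 2: AW = (0.31 - 0.16) * 72 * 10
Step 3: AW = 0.15 * 72 * 10
Step 4: AW = 108.0 mm

108.0


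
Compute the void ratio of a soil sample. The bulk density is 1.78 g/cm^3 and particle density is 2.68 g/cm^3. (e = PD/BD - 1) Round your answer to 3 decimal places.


Step 1: e = PD / BD - 1
Step 2: e = 2.68 / 1.78 - 1
Step 3: e = 1.50562 - 1
Step 4: e = 0.506

0.506


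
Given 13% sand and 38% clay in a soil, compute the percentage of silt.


Step 1: sand + silt + clay = 100%
Step 2: silt = 100 - sand - clay
Step 3: silt = 100 - 13 - 38
Step 4: silt = 49%

49


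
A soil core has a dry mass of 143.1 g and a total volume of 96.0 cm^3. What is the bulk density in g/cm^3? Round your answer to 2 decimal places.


Step 1: Identify the formula: BD = dry mass / volume
Step 2: Substitute values: BD = 143.1 / 96.0
Step 3: BD = 1.49 g/cm^3

1.49


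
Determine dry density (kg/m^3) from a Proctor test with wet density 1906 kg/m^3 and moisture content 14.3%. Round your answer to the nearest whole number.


Step 1: Dry density = wet density / (1 + w/100)
Step 2: Dry density = 1906 / (1 + 14.3/100)
Step 3: Dry density = 1906 / 1.143
Step 4: Dry density = 1668 kg/m^3

1668


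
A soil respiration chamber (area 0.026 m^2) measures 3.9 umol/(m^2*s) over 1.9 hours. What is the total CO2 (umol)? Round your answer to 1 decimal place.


Step 1: Convert time to seconds: 1.9 hr * 3600 = 6840.0 s
Step 2: Total = flux * area * time_s
Step 3: Total = 3.9 * 0.026 * 6840.0
Step 4: Total = 693.6 umol

693.6


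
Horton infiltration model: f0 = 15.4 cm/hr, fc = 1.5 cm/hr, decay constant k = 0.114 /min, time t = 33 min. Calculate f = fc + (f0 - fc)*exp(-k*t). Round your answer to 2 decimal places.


Step 1: f = fc + (f0 - fc) * exp(-k * t)
Step 2: exp(-0.114 * 33) = 0.023237
Step 3: f = 1.5 + (15.4 - 1.5) * 0.023237
Step 4: f = 1.5 + 13.9 * 0.023237
Step 5: f = 1.82 cm/hr

1.82


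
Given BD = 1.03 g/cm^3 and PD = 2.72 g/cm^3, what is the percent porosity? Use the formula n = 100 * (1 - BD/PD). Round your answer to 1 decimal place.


Step 1: Formula: n = 100 * (1 - BD / PD)
Step 2: n = 100 * (1 - 1.03 / 2.72)
Step 3: n = 100 * (1 - 0.37868)
Step 4: n = 62.1%

62.1


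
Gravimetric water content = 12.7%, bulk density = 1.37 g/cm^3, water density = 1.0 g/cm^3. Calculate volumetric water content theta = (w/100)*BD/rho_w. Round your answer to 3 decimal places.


Step 1: theta = (w / 100) * BD / rho_w
Step 2: theta = (12.7 / 100) * 1.37 / 1.0
Step 3: theta = 0.127 * 1.37
Step 4: theta = 0.174

0.174


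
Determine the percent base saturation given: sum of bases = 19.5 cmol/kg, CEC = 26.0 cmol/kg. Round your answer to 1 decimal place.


Step 1: BS = 100 * (sum of bases) / CEC
Step 2: BS = 100 * 19.5 / 26.0
Step 3: BS = 75.0%

75.0


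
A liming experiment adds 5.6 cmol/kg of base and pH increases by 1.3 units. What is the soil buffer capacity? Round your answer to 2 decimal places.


Step 1: BC = change in base / change in pH
Step 2: BC = 5.6 / 1.3
Step 3: BC = 4.31 cmol/(kg*pH unit)

4.31


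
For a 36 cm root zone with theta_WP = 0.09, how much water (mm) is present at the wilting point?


Step 1: Water (mm) = theta_WP * depth * 10
Step 2: Water = 0.09 * 36 * 10
Step 3: Water = 32.4 mm

32.4


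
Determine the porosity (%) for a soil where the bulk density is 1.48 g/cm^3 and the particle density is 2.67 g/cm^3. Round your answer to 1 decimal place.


Step 1: Formula: n = 100 * (1 - BD / PD)
Step 2: n = 100 * (1 - 1.48 / 2.67)
Step 3: n = 100 * (1 - 0.55431)
Step 4: n = 44.6%

44.6


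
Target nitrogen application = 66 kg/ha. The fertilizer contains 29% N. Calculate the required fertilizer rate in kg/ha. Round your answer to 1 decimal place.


Step 1: Fertilizer rate = target N / (N content / 100)
Step 2: Rate = 66 / (29 / 100)
Step 3: Rate = 66 / 0.29
Step 4: Rate = 227.6 kg/ha

227.6


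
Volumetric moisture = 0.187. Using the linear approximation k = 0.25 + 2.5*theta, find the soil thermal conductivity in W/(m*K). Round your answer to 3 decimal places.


Step 1: k = 0.25 + 2.5 * theta
Step 2: k = 0.25 + 2.5 * 0.187
Step 3: k = 0.25 + 0.468
Step 4: k = 0.718 W/(m*K)

0.718


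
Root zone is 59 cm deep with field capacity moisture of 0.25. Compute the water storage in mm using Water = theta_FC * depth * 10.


Step 1: Water (mm) = theta_FC * depth (cm) * 10
Step 2: Water = 0.25 * 59 * 10
Step 3: Water = 147.5 mm

147.5


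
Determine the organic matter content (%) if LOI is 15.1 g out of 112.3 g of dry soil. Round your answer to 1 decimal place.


Step 1: OM% = 100 * LOI / sample mass
Step 2: OM = 100 * 15.1 / 112.3
Step 3: OM = 13.4%

13.4


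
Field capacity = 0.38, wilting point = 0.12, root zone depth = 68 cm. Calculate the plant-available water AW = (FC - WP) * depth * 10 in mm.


Step 1: Available water = (FC - WP) * depth * 10
Step 2: AW = (0.38 - 0.12) * 68 * 10
Step 3: AW = 0.26 * 68 * 10
Step 4: AW = 176.8 mm

176.8


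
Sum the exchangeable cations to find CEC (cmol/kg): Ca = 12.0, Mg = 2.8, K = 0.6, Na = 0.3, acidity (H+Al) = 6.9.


Step 1: CEC = Ca + Mg + K + Na + (H+Al)
Step 2: CEC = 12.0 + 2.8 + 0.6 + 0.3 + 6.9
Step 3: CEC = 22.6 cmol/kg

22.6


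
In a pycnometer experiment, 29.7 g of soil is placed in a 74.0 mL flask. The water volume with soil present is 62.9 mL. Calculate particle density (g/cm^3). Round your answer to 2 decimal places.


Step 1: Volume of solids = flask volume - water volume with soil
Step 2: V_solids = 74.0 - 62.9 = 11.1 mL
Step 3: Particle density = mass / V_solids = 29.7 / 11.1 = 2.68 g/cm^3

2.68


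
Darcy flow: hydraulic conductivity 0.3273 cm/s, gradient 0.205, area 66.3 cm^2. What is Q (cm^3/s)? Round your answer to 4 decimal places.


Step 1: Apply Darcy's law: Q = K * i * A
Step 2: Q = 0.3273 * 0.205 * 66.3
Step 3: Q = 4.4485 cm^3/s

4.4485


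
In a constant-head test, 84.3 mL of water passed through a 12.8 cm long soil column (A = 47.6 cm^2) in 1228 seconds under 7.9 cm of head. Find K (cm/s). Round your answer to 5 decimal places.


Step 1: K = Q * L / (A * t * h)
Step 2: Numerator = 84.3 * 12.8 = 1079.04
Step 3: Denominator = 47.6 * 1228 * 7.9 = 461777.12
Step 4: K = 1079.04 / 461777.12 = 0.00234 cm/s

0.00234


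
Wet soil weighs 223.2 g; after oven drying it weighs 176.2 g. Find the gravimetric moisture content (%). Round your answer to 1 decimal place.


Step 1: Water mass = wet - dry = 223.2 - 176.2 = 47.0 g
Step 2: w = 100 * water mass / dry mass
Step 3: w = 100 * 47.0 / 176.2 = 26.7%

26.7


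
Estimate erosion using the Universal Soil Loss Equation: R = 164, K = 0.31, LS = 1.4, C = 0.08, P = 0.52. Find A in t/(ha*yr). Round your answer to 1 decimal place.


Step 1: A = R * K * LS * C * P
Step 2: R * K = 164 * 0.31 = 50.84
Step 3: (R*K) * LS = 50.84 * 1.4 = 71.176
Step 4: * C * P = 71.176 * 0.08 * 0.52 = 3.0
Step 5: A = 3.0 t/(ha*yr)

3.0


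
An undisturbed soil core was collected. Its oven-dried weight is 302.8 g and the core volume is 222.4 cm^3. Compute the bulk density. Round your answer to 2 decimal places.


Step 1: Identify the formula: BD = dry mass / volume
Step 2: Substitute values: BD = 302.8 / 222.4
Step 3: BD = 1.36 g/cm^3

1.36


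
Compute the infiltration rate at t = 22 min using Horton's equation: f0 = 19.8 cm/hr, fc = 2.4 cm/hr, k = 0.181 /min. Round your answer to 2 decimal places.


Step 1: f = fc + (f0 - fc) * exp(-k * t)
Step 2: exp(-0.181 * 22) = 0.018648
Step 3: f = 2.4 + (19.8 - 2.4) * 0.018648
Step 4: f = 2.4 + 17.4 * 0.018648
Step 5: f = 2.72 cm/hr

2.72


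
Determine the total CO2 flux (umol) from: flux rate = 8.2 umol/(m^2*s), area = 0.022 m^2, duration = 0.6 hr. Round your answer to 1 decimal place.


Step 1: Convert time to seconds: 0.6 hr * 3600 = 2160.0 s
Step 2: Total = flux * area * time_s
Step 3: Total = 8.2 * 0.022 * 2160.0
Step 4: Total = 389.7 umol

389.7


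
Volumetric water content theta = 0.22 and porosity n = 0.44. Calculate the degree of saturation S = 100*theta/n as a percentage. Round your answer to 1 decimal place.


Step 1: S = 100 * theta_v / n
Step 2: S = 100 * 0.22 / 0.44
Step 3: S = 50.0%

50.0


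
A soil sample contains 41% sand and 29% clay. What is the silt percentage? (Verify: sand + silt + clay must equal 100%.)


Step 1: sand + silt + clay = 100%
Step 2: silt = 100 - sand - clay
Step 3: silt = 100 - 41 - 29
Step 4: silt = 30%

30


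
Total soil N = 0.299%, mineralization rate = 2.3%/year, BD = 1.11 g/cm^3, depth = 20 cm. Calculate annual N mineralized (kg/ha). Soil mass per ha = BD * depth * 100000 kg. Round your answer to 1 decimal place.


Step 1: Soil mass per ha = BD * depth * 100000 = 1.11 * 20 * 100000 = 2220000 kg
Step 2: Total N pool = soil mass * N%/100 = 2220000 * 0.299/100 = 6637.8 kg/ha
Step 3: N mineralized = N pool * rate%/100 = 6637.8 * 2.3/100 = 152.7 kg/ha/yr

152.7


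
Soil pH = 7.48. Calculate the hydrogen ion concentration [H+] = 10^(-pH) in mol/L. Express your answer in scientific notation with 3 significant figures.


Step 1: [H+] = 10^(-pH)
Step 2: [H+] = 10^(-7.48)
Step 3: [H+] = 3.31e-08 mol/L

3.31e-08


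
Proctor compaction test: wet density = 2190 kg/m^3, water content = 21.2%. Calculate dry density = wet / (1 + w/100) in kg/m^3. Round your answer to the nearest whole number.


Step 1: Dry density = wet density / (1 + w/100)
Step 2: Dry density = 2190 / (1 + 21.2/100)
Step 3: Dry density = 2190 / 1.212
Step 4: Dry density = 1807 kg/m^3

1807


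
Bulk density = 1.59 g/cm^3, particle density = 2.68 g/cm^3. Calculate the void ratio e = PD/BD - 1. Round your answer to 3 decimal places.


Step 1: e = PD / BD - 1
Step 2: e = 2.68 / 1.59 - 1
Step 3: e = 1.68553 - 1
Step 4: e = 0.686

0.686


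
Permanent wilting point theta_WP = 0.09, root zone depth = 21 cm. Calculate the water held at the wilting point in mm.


Step 1: Water (mm) = theta_WP * depth * 10
Step 2: Water = 0.09 * 21 * 10
Step 3: Water = 18.9 mm

18.9


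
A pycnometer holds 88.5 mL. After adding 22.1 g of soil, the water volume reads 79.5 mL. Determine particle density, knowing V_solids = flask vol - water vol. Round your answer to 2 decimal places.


Step 1: Volume of solids = flask volume - water volume with soil
Step 2: V_solids = 88.5 - 79.5 = 9.0 mL
Step 3: Particle density = mass / V_solids = 22.1 / 9.0 = 2.46 g/cm^3

2.46


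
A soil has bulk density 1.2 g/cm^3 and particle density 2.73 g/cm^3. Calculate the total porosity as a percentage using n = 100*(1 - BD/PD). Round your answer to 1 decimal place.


Step 1: Formula: n = 100 * (1 - BD / PD)
Step 2: n = 100 * (1 - 1.2 / 2.73)
Step 3: n = 100 * (1 - 0.43956)
Step 4: n = 56.0%

56.0


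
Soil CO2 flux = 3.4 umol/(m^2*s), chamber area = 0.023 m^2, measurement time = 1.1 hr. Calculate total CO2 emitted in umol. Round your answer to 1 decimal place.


Step 1: Convert time to seconds: 1.1 hr * 3600 = 3960.0 s
Step 2: Total = flux * area * time_s
Step 3: Total = 3.4 * 0.023 * 3960.0
Step 4: Total = 309.7 umol

309.7


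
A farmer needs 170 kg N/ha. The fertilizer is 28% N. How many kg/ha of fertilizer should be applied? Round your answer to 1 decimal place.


Step 1: Fertilizer rate = target N / (N content / 100)
Step 2: Rate = 170 / (28 / 100)
Step 3: Rate = 170 / 0.28
Step 4: Rate = 607.1 kg/ha

607.1


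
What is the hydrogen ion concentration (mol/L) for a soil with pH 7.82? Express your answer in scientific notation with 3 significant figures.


Step 1: [H+] = 10^(-pH)
Step 2: [H+] = 10^(-7.82)
Step 3: [H+] = 1.51e-08 mol/L

1.51e-08


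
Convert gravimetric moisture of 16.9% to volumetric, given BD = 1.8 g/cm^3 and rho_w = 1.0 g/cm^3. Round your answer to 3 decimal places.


Step 1: theta = (w / 100) * BD / rho_w
Step 2: theta = (16.9 / 100) * 1.8 / 1.0
Step 3: theta = 0.169 * 1.8
Step 4: theta = 0.304

0.304


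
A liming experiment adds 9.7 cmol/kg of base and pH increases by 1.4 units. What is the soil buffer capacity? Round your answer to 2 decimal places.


Step 1: BC = change in base / change in pH
Step 2: BC = 9.7 / 1.4
Step 3: BC = 6.93 cmol/(kg*pH unit)

6.93


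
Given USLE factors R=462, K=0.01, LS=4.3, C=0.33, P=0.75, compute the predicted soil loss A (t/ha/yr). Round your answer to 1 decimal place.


Step 1: A = R * K * LS * C * P
Step 2: R * K = 462 * 0.01 = 4.62
Step 3: (R*K) * LS = 4.62 * 4.3 = 19.866
Step 4: * C * P = 19.866 * 0.33 * 0.75 = 4.9
Step 5: A = 4.9 t/(ha*yr)

4.9


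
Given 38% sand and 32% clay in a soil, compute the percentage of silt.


Step 1: sand + silt + clay = 100%
Step 2: silt = 100 - sand - clay
Step 3: silt = 100 - 38 - 32
Step 4: silt = 30%

30


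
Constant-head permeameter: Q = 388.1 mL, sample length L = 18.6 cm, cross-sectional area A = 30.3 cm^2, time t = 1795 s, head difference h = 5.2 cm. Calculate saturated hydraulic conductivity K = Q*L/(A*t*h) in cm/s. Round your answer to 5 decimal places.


Step 1: K = Q * L / (A * t * h)
Step 2: Numerator = 388.1 * 18.6 = 7218.66
Step 3: Denominator = 30.3 * 1795 * 5.2 = 282820.2
Step 4: K = 7218.66 / 282820.2 = 0.02552 cm/s

0.02552


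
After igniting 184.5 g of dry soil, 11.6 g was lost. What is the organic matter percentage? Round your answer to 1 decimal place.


Step 1: OM% = 100 * LOI / sample mass
Step 2: OM = 100 * 11.6 / 184.5
Step 3: OM = 6.3%

6.3


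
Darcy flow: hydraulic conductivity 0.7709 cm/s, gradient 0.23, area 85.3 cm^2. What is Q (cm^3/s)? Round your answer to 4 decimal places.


Step 1: Apply Darcy's law: Q = K * i * A
Step 2: Q = 0.7709 * 0.23 * 85.3
Step 3: Q = 15.1243 cm^3/s

15.1243


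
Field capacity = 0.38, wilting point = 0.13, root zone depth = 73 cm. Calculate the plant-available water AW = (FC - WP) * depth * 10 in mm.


Step 1: Available water = (FC - WP) * depth * 10
Step 2: AW = (0.38 - 0.13) * 73 * 10
Step 3: AW = 0.25 * 73 * 10
Step 4: AW = 182.5 mm

182.5


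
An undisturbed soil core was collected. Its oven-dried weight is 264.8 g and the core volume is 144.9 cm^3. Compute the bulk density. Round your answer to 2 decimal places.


Step 1: Identify the formula: BD = dry mass / volume
Step 2: Substitute values: BD = 264.8 / 144.9
Step 3: BD = 1.83 g/cm^3

1.83


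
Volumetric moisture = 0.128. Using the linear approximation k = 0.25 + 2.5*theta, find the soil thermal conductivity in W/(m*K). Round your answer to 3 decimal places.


Step 1: k = 0.25 + 2.5 * theta
Step 2: k = 0.25 + 2.5 * 0.128
Step 3: k = 0.25 + 0.32
Step 4: k = 0.57 W/(m*K)

0.57


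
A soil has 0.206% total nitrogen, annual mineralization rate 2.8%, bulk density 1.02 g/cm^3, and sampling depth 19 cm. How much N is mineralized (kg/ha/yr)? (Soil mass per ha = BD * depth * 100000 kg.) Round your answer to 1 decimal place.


Step 1: Soil mass per ha = BD * depth * 100000 = 1.02 * 19 * 100000 = 1938000 kg
Step 2: Total N pool = soil mass * N%/100 = 1938000 * 0.206/100 = 3992.28 kg/ha
Step 3: N mineralized = N pool * rate%/100 = 3992.28 * 2.8/100 = 111.8 kg/ha/yr

111.8


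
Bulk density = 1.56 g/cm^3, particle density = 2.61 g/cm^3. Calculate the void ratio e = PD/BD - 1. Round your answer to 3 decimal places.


Step 1: e = PD / BD - 1
Step 2: e = 2.61 / 1.56 - 1
Step 3: e = 1.67308 - 1
Step 4: e = 0.673

0.673


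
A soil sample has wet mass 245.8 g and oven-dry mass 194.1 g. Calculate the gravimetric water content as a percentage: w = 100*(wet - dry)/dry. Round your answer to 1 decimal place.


Step 1: Water mass = wet - dry = 245.8 - 194.1 = 51.7 g
Step 2: w = 100 * water mass / dry mass
Step 3: w = 100 * 51.7 / 194.1 = 26.6%

26.6


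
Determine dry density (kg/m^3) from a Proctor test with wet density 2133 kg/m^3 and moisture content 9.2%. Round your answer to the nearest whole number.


Step 1: Dry density = wet density / (1 + w/100)
Step 2: Dry density = 2133 / (1 + 9.2/100)
Step 3: Dry density = 2133 / 1.092
Step 4: Dry density = 1953 kg/m^3

1953


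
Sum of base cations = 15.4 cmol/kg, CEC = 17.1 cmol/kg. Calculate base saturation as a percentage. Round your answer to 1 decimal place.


Step 1: BS = 100 * (sum of bases) / CEC
Step 2: BS = 100 * 15.4 / 17.1
Step 3: BS = 90.1%

90.1


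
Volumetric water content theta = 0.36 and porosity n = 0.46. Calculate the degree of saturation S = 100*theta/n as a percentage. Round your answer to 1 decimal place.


Step 1: S = 100 * theta_v / n
Step 2: S = 100 * 0.36 / 0.46
Step 3: S = 78.3%

78.3


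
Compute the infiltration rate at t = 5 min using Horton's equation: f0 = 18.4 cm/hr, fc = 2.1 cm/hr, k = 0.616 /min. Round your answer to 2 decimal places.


Step 1: f = fc + (f0 - fc) * exp(-k * t)
Step 2: exp(-0.616 * 5) = 0.045959
Step 3: f = 2.1 + (18.4 - 2.1) * 0.045959
Step 4: f = 2.1 + 16.3 * 0.045959
Step 5: f = 2.85 cm/hr

2.85


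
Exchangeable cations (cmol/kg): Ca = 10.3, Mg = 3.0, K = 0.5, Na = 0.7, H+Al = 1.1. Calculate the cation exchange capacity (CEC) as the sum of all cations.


Step 1: CEC = Ca + Mg + K + Na + (H+Al)
Step 2: CEC = 10.3 + 3.0 + 0.5 + 0.7 + 1.1
Step 3: CEC = 15.6 cmol/kg

15.6


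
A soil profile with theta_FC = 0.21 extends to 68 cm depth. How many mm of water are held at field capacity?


Step 1: Water (mm) = theta_FC * depth (cm) * 10
Step 2: Water = 0.21 * 68 * 10
Step 3: Water = 142.8 mm

142.8


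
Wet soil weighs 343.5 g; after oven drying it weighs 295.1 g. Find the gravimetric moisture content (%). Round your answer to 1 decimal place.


Step 1: Water mass = wet - dry = 343.5 - 295.1 = 48.4 g
Step 2: w = 100 * water mass / dry mass
Step 3: w = 100 * 48.4 / 295.1 = 16.4%

16.4


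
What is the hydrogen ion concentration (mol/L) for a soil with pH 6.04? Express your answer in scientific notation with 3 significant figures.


Step 1: [H+] = 10^(-pH)
Step 2: [H+] = 10^(-6.04)
Step 3: [H+] = 9.12e-07 mol/L

9.12e-07


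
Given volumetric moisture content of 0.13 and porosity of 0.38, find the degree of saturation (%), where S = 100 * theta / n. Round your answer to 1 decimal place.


Step 1: S = 100 * theta_v / n
Step 2: S = 100 * 0.13 / 0.38
Step 3: S = 34.2%

34.2


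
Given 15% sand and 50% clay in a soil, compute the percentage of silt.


Step 1: sand + silt + clay = 100%
Step 2: silt = 100 - sand - clay
Step 3: silt = 100 - 15 - 50
Step 4: silt = 35%

35


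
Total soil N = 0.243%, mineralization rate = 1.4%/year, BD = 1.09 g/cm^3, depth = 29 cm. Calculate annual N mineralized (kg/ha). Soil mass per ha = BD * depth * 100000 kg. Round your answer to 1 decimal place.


Step 1: Soil mass per ha = BD * depth * 100000 = 1.09 * 29 * 100000 = 3161000 kg
Step 2: Total N pool = soil mass * N%/100 = 3161000 * 0.243/100 = 7681.23 kg/ha
Step 3: N mineralized = N pool * rate%/100 = 7681.23 * 1.4/100 = 107.5 kg/ha/yr

107.5


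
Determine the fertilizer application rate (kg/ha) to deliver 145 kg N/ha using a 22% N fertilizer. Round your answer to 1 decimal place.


Step 1: Fertilizer rate = target N / (N content / 100)
Step 2: Rate = 145 / (22 / 100)
Step 3: Rate = 145 / 0.22
Step 4: Rate = 659.1 kg/ha

659.1


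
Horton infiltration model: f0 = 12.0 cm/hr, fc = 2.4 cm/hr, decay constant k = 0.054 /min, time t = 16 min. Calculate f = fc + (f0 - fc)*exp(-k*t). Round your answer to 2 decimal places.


Step 1: f = fc + (f0 - fc) * exp(-k * t)
Step 2: exp(-0.054 * 16) = 0.421473
Step 3: f = 2.4 + (12.0 - 2.4) * 0.421473
Step 4: f = 2.4 + 9.6 * 0.421473
Step 5: f = 6.45 cm/hr

6.45


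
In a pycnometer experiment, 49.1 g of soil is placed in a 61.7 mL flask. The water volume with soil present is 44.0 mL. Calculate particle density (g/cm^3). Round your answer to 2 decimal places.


Step 1: Volume of solids = flask volume - water volume with soil
Step 2: V_solids = 61.7 - 44.0 = 17.7 mL
Step 3: Particle density = mass / V_solids = 49.1 / 17.7 = 2.77 g/cm^3

2.77


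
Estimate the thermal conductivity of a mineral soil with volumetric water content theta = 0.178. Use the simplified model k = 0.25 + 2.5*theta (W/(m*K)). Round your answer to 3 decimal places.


Step 1: k = 0.25 + 2.5 * theta
Step 2: k = 0.25 + 2.5 * 0.178
Step 3: k = 0.25 + 0.445
Step 4: k = 0.695 W/(m*K)

0.695


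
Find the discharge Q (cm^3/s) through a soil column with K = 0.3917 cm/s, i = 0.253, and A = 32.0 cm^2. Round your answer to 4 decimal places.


Step 1: Apply Darcy's law: Q = K * i * A
Step 2: Q = 0.3917 * 0.253 * 32.0
Step 3: Q = 3.1712 cm^3/s

3.1712


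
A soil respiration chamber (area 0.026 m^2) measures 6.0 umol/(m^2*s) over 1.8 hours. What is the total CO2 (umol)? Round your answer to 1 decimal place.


Step 1: Convert time to seconds: 1.8 hr * 3600 = 6480.0 s
Step 2: Total = flux * area * time_s
Step 3: Total = 6.0 * 0.026 * 6480.0
Step 4: Total = 1010.9 umol

1010.9


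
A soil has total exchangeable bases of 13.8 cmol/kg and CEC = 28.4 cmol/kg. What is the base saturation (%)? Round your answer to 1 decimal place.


Step 1: BS = 100 * (sum of bases) / CEC
Step 2: BS = 100 * 13.8 / 28.4
Step 3: BS = 48.6%

48.6


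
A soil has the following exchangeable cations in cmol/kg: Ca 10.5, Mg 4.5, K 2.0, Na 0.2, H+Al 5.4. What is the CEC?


Step 1: CEC = Ca + Mg + K + Na + (H+Al)
Step 2: CEC = 10.5 + 4.5 + 2.0 + 0.2 + 5.4
Step 3: CEC = 22.6 cmol/kg

22.6


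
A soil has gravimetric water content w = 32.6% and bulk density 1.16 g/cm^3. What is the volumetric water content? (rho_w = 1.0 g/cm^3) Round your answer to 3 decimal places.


Step 1: theta = (w / 100) * BD / rho_w
Step 2: theta = (32.6 / 100) * 1.16 / 1.0
Step 3: theta = 0.326 * 1.16
Step 4: theta = 0.378

0.378


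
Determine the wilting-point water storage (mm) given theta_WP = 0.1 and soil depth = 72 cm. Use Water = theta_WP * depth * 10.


Step 1: Water (mm) = theta_WP * depth * 10
Step 2: Water = 0.1 * 72 * 10
Step 3: Water = 72.0 mm

72.0


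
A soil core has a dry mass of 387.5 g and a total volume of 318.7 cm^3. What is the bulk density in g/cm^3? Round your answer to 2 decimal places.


Step 1: Identify the formula: BD = dry mass / volume
Step 2: Substitute values: BD = 387.5 / 318.7
Step 3: BD = 1.22 g/cm^3

1.22


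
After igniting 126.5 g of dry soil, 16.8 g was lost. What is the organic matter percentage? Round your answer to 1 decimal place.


Step 1: OM% = 100 * LOI / sample mass
Step 2: OM = 100 * 16.8 / 126.5
Step 3: OM = 13.3%

13.3


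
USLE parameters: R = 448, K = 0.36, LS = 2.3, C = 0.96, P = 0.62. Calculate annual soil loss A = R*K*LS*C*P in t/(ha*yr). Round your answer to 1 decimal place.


Step 1: A = R * K * LS * C * P
Step 2: R * K = 448 * 0.36 = 161.28
Step 3: (R*K) * LS = 161.28 * 2.3 = 370.944
Step 4: * C * P = 370.944 * 0.96 * 0.62 = 220.8
Step 5: A = 220.8 t/(ha*yr)

220.8


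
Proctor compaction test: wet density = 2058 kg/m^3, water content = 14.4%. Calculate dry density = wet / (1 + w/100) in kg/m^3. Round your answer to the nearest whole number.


Step 1: Dry density = wet density / (1 + w/100)
Step 2: Dry density = 2058 / (1 + 14.4/100)
Step 3: Dry density = 2058 / 1.144
Step 4: Dry density = 1799 kg/m^3

1799


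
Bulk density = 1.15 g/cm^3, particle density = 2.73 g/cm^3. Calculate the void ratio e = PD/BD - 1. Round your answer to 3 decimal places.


Step 1: e = PD / BD - 1
Step 2: e = 2.73 / 1.15 - 1
Step 3: e = 2.37391 - 1
Step 4: e = 1.374

1.374


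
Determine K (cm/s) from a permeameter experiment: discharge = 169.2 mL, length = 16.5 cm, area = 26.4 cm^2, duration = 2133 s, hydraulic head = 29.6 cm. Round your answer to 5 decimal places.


Step 1: K = Q * L / (A * t * h)
Step 2: Numerator = 169.2 * 16.5 = 2791.8
Step 3: Denominator = 26.4 * 2133 * 29.6 = 1666811.52
Step 4: K = 2791.8 / 1666811.52 = 0.00167 cm/s

0.00167


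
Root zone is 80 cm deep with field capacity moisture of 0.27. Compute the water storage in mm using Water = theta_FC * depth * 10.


Step 1: Water (mm) = theta_FC * depth (cm) * 10
Step 2: Water = 0.27 * 80 * 10
Step 3: Water = 216.0 mm

216.0


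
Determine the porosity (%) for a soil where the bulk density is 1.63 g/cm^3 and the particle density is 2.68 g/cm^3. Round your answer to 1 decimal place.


Step 1: Formula: n = 100 * (1 - BD / PD)
Step 2: n = 100 * (1 - 1.63 / 2.68)
Step 3: n = 100 * (1 - 0.60821)
Step 4: n = 39.2%

39.2


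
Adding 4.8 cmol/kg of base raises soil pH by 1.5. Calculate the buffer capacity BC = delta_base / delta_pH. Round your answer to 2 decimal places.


Step 1: BC = change in base / change in pH
Step 2: BC = 4.8 / 1.5
Step 3: BC = 3.2 cmol/(kg*pH unit)

3.2


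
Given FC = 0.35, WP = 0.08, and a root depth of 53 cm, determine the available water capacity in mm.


Step 1: Available water = (FC - WP) * depth * 10
Step 2: AW = (0.35 - 0.08) * 53 * 10
Step 3: AW = 0.27 * 53 * 10
Step 4: AW = 143.1 mm

143.1


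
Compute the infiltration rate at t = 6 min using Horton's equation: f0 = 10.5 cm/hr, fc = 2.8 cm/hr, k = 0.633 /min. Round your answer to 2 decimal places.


Step 1: f = fc + (f0 - fc) * exp(-k * t)
Step 2: exp(-0.633 * 6) = 0.022416
Step 3: f = 2.8 + (10.5 - 2.8) * 0.022416
Step 4: f = 2.8 + 7.7 * 0.022416
Step 5: f = 2.97 cm/hr

2.97


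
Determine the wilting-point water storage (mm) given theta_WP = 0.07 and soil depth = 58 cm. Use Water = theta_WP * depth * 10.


Step 1: Water (mm) = theta_WP * depth * 10
Step 2: Water = 0.07 * 58 * 10
Step 3: Water = 40.6 mm

40.6


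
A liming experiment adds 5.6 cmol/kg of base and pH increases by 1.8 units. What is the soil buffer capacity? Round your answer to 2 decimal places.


Step 1: BC = change in base / change in pH
Step 2: BC = 5.6 / 1.8
Step 3: BC = 3.11 cmol/(kg*pH unit)

3.11


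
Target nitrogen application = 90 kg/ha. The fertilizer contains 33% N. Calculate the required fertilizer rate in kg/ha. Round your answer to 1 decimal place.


Step 1: Fertilizer rate = target N / (N content / 100)
Step 2: Rate = 90 / (33 / 100)
Step 3: Rate = 90 / 0.33
Step 4: Rate = 272.7 kg/ha

272.7


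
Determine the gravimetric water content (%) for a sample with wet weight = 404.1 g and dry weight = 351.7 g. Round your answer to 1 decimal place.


Step 1: Water mass = wet - dry = 404.1 - 351.7 = 52.4 g
Step 2: w = 100 * water mass / dry mass
Step 3: w = 100 * 52.4 / 351.7 = 14.9%

14.9


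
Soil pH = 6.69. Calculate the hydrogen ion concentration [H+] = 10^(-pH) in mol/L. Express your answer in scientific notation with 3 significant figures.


Step 1: [H+] = 10^(-pH)
Step 2: [H+] = 10^(-6.69)
Step 3: [H+] = 2.04e-07 mol/L

2.04e-07


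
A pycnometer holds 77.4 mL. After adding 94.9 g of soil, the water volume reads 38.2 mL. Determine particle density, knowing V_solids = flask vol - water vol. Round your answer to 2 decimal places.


Step 1: Volume of solids = flask volume - water volume with soil
Step 2: V_solids = 77.4 - 38.2 = 39.2 mL
Step 3: Particle density = mass / V_solids = 94.9 / 39.2 = 2.42 g/cm^3

2.42


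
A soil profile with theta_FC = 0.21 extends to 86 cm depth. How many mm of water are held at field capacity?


Step 1: Water (mm) = theta_FC * depth (cm) * 10
Step 2: Water = 0.21 * 86 * 10
Step 3: Water = 180.6 mm

180.6


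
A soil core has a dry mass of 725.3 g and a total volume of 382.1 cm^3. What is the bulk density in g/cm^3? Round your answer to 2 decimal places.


Step 1: Identify the formula: BD = dry mass / volume
Step 2: Substitute values: BD = 725.3 / 382.1
Step 3: BD = 1.9 g/cm^3

1.9


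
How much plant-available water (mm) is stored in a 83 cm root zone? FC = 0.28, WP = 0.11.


Step 1: Available water = (FC - WP) * depth * 10
Step 2: AW = (0.28 - 0.11) * 83 * 10
Step 3: AW = 0.17 * 83 * 10
Step 4: AW = 141.1 mm

141.1


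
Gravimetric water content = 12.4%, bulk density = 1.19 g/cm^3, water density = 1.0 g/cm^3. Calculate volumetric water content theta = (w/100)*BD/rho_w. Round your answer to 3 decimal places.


Step 1: theta = (w / 100) * BD / rho_w
Step 2: theta = (12.4 / 100) * 1.19 / 1.0
Step 3: theta = 0.124 * 1.19
Step 4: theta = 0.148

0.148


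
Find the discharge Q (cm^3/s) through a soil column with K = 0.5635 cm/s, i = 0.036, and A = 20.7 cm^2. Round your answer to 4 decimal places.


Step 1: Apply Darcy's law: Q = K * i * A
Step 2: Q = 0.5635 * 0.036 * 20.7
Step 3: Q = 0.4199 cm^3/s

0.4199


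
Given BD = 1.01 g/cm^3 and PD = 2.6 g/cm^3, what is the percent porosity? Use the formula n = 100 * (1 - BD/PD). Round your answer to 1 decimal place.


Step 1: Formula: n = 100 * (1 - BD / PD)
Step 2: n = 100 * (1 - 1.01 / 2.6)
Step 3: n = 100 * (1 - 0.38846)
Step 4: n = 61.2%

61.2


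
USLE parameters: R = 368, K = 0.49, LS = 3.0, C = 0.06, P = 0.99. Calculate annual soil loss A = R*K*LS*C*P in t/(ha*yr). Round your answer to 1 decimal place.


Step 1: A = R * K * LS * C * P
Step 2: R * K = 368 * 0.49 = 180.32
Step 3: (R*K) * LS = 180.32 * 3.0 = 540.96
Step 4: * C * P = 540.96 * 0.06 * 0.99 = 32.1
Step 5: A = 32.1 t/(ha*yr)

32.1


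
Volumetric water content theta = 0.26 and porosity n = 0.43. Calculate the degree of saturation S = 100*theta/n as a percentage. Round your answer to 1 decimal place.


Step 1: S = 100 * theta_v / n
Step 2: S = 100 * 0.26 / 0.43
Step 3: S = 60.5%

60.5


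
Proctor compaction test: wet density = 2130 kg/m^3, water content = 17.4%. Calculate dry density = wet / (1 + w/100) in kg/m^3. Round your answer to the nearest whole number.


Step 1: Dry density = wet density / (1 + w/100)
Step 2: Dry density = 2130 / (1 + 17.4/100)
Step 3: Dry density = 2130 / 1.174
Step 4: Dry density = 1814 kg/m^3

1814


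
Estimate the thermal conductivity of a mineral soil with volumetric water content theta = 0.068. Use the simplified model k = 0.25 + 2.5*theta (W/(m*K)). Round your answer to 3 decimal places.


Step 1: k = 0.25 + 2.5 * theta
Step 2: k = 0.25 + 2.5 * 0.068
Step 3: k = 0.25 + 0.17
Step 4: k = 0.42 W/(m*K)

0.42


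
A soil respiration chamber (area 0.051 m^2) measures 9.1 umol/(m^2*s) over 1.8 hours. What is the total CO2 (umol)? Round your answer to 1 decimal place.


Step 1: Convert time to seconds: 1.8 hr * 3600 = 6480.0 s
Step 2: Total = flux * area * time_s
Step 3: Total = 9.1 * 0.051 * 6480.0
Step 4: Total = 3007.4 umol

3007.4


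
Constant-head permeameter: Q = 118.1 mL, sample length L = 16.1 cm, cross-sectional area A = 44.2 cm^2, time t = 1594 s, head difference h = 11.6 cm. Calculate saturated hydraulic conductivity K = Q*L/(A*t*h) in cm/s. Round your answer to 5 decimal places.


Step 1: K = Q * L / (A * t * h)
Step 2: Numerator = 118.1 * 16.1 = 1901.41
Step 3: Denominator = 44.2 * 1594 * 11.6 = 817275.68
Step 4: K = 1901.41 / 817275.68 = 0.00233 cm/s

0.00233


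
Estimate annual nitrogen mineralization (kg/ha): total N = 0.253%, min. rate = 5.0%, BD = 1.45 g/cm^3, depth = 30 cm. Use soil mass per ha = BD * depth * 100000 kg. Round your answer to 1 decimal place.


Step 1: Soil mass per ha = BD * depth * 100000 = 1.45 * 30 * 100000 = 4350000 kg
Step 2: Total N pool = soil mass * N%/100 = 4350000 * 0.253/100 = 11005.5 kg/ha
Step 3: N mineralized = N pool * rate%/100 = 11005.5 * 5.0/100 = 550.3 kg/ha/yr

550.3


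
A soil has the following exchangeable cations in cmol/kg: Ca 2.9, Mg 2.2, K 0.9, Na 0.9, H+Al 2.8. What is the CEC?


Step 1: CEC = Ca + Mg + K + Na + (H+Al)
Step 2: CEC = 2.9 + 2.2 + 0.9 + 0.9 + 2.8
Step 3: CEC = 9.7 cmol/kg

9.7


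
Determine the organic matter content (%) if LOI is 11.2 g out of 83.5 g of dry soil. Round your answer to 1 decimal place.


Step 1: OM% = 100 * LOI / sample mass
Step 2: OM = 100 * 11.2 / 83.5
Step 3: OM = 13.4%

13.4


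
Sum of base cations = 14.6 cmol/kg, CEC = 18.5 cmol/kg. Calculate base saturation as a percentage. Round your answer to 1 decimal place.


Step 1: BS = 100 * (sum of bases) / CEC
Step 2: BS = 100 * 14.6 / 18.5
Step 3: BS = 78.9%

78.9


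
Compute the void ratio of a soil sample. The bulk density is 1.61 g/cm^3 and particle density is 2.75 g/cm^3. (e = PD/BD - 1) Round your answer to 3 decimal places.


Step 1: e = PD / BD - 1
Step 2: e = 2.75 / 1.61 - 1
Step 3: e = 1.70807 - 1
Step 4: e = 0.708

0.708


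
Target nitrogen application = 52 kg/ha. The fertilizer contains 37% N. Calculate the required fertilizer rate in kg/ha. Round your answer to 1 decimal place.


Step 1: Fertilizer rate = target N / (N content / 100)
Step 2: Rate = 52 / (37 / 100)
Step 3: Rate = 52 / 0.37
Step 4: Rate = 140.5 kg/ha

140.5


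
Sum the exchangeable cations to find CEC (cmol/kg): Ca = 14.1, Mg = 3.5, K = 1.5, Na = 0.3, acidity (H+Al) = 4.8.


Step 1: CEC = Ca + Mg + K + Na + (H+Al)
Step 2: CEC = 14.1 + 3.5 + 1.5 + 0.3 + 4.8
Step 3: CEC = 24.2 cmol/kg

24.2


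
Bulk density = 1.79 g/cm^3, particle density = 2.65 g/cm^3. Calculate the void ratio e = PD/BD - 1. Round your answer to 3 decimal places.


Step 1: e = PD / BD - 1
Step 2: e = 2.65 / 1.79 - 1
Step 3: e = 1.48045 - 1
Step 4: e = 0.48

0.48
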